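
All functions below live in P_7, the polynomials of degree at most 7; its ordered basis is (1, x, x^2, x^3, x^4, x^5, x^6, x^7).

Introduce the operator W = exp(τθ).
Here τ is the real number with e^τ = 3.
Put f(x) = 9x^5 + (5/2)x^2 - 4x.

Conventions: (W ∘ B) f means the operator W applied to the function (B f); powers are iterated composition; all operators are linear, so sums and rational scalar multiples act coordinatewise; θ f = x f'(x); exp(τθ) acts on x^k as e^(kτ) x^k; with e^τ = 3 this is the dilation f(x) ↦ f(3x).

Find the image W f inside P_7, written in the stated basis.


the image equals g(x) = 2187x^5 + (45/2)x^2 - 12x

exp(τθ) x^k = e^(kτ) x^k; with e^τ = 3 this sends x^k to 3^k x^k
x ↦ 3 x
x^2 ↦ 9 x^2
x^5 ↦ 243 x^5
applying this coordinatewise to f: exp(τθ) f = 2187x^5 + (45/2)x^2 - 12x


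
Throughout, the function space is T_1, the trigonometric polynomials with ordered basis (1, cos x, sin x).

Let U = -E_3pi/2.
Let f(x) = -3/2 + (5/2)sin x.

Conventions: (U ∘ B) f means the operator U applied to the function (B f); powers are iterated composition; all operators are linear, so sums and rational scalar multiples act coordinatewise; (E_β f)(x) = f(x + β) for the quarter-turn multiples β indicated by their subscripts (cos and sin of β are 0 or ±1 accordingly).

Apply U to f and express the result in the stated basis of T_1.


g(x) = 3/2 + (5/2)cos x

E_3pi/2 f = -3/2 - (5/2)cos x
(-E_3pi/2) f = 3/2 + (5/2)cos x


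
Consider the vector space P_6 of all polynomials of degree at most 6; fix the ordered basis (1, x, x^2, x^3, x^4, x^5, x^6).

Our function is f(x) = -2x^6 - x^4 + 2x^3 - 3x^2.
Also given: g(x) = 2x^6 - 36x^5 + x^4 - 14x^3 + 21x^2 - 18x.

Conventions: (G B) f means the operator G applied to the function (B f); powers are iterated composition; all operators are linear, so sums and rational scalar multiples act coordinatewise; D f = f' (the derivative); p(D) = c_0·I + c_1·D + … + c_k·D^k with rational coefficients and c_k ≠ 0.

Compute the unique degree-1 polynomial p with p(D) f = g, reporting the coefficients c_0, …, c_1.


D^0 f = -2x^6 - x^4 + 2x^3 - 3x^2
D^1 f = -12x^5 - 4x^3 + 6x^2 - 6x
matching coefficients of g against c_0 f + c_1 Df + … from the top degree down determines the c_i
solution: c_0 = -1, c_1 = 3

c_0 = -1, c_1 = 3


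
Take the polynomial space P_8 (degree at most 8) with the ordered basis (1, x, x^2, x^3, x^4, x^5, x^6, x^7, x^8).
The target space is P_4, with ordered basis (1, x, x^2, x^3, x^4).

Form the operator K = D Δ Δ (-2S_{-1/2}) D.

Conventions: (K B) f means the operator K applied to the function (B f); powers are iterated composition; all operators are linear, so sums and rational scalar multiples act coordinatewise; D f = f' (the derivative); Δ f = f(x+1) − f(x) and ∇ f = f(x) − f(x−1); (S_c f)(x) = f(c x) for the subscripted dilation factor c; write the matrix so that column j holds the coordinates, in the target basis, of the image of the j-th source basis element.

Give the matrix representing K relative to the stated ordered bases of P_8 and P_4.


image of 1: 0
image of x: 0
image of x^2: 0
image of x^3: 0
image of x^4: 6
image of x^5: -15x - 15
image of x^6: (45/2)x^2 + 45x + 105/4
image of x^7: -(105/4)x^3 - (315/4)x^2 - (735/8)x - 315/8
image of x^8: (105/4)x^4 + 105x^3 + (735/4)x^2 + (315/2)x + 217/4
each image's coordinates form column j of the matrix

the matrix is [[0, 0, 0, 0, 6, -15, 105/4, -315/8, 217/4]; [0, 0, 0, 0, 0, -15, 45, -735/8, 315/2]; [0, 0, 0, 0, 0, 0, 45/2, -315/4, 735/4]; [0, 0, 0, 0, 0, 0, 0, -105/4, 105]; [0, 0, 0, 0, 0, 0, 0, 0, 105/4]] (rows listed top to bottom)


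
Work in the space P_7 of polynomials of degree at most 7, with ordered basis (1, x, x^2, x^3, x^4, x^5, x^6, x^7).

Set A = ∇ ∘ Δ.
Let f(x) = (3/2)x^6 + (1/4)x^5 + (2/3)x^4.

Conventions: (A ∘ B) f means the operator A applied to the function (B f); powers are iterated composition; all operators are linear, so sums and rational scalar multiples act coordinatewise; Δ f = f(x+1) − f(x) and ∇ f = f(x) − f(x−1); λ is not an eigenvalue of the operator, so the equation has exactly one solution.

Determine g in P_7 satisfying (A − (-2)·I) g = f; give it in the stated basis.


write g with unknown coordinates in the stated basis and equate coefficients in (A − (-2)·I) g = f
solving from the highest basis element down gives g = (3/4)x^6 + (1/8)x^5 - (131/12)x^4 - (5/4)x^3 + (217/4)x^2 + (25/8)x - 529/12
check: A g = (45/2)x^4 + (5/2)x^3 - (217/2)x^2 - (25/4)x + 529/6
so A g − (-2)·g = (3/2)x^6 + (1/4)x^5 + (2/3)x^4 = f ✓

g(x) = (3/4)x^6 + (1/8)x^5 - (131/12)x^4 - (5/4)x^3 + (217/4)x^2 + (25/8)x - 529/12


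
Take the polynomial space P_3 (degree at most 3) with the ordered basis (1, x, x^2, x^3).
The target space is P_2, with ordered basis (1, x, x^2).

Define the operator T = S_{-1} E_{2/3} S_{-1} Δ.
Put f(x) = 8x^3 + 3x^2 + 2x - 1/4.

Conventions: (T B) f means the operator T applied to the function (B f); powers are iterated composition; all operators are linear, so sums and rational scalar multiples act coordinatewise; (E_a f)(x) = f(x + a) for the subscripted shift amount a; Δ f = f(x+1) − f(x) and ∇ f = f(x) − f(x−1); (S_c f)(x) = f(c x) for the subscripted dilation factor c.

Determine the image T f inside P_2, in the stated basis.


Δ f = 24x^2 + 30x + 13
S_{-1} Δ f = 24x^2 - 30x + 13
E_{2/3} S_{-1} Δ f = 24x^2 + 2x + 11/3
S_{-1} E_{2/3} S_{-1} Δ f = 24x^2 - 2x + 11/3

g(x) = 24x^2 - 2x + 11/3


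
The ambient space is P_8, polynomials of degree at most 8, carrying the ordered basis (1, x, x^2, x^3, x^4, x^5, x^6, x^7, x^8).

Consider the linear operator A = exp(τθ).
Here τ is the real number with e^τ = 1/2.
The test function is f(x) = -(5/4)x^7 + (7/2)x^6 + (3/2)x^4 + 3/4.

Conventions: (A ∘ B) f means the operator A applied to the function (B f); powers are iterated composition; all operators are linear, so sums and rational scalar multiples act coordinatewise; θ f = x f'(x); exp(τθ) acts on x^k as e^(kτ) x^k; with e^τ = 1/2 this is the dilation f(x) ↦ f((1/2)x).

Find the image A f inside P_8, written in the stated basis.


exp(τθ) x^k = e^(kτ) x^k; with e^τ = 1/2 this sends x^k to (1/2)^k x^k
x^4 ↦ 1/16 x^4
x^6 ↦ 1/64 x^6
x^7 ↦ 1/128 x^7
applying this coordinatewise to f: exp(τθ) f = -(5/512)x^7 + (7/128)x^6 + (3/32)x^4 + 3/4

the result is g(x) = -(5/512)x^7 + (7/128)x^6 + (3/32)x^4 + 3/4


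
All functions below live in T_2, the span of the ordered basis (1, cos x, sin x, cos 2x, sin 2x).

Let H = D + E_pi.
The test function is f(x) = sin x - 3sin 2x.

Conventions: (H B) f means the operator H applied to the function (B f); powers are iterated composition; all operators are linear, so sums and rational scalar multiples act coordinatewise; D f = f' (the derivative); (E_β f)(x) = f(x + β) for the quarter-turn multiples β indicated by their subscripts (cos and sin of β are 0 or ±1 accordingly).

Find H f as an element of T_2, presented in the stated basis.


D f = cos x - 6cos 2x
E_pi f = -sin x - 3sin 2x
(D + E_pi) f = cos x - sin x - 6cos 2x - 3sin 2x

g(x) = cos x - sin x - 6cos 2x - 3sin 2x


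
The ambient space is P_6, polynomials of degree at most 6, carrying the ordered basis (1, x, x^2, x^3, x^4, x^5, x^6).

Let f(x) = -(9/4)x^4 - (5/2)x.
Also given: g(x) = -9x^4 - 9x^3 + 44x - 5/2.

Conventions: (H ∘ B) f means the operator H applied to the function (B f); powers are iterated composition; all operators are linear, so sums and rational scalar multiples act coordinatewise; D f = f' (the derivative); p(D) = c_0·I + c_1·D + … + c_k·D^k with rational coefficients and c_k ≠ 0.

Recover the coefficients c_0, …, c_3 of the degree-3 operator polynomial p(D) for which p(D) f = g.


c_0 = 4, c_1 = 1, c_2 = 0, c_3 = -1

D^0 f = -(9/4)x^4 - (5/2)x
D^1 f = -9x^3 - 5/2
D^2 f = -27x^2
D^3 f = -54x
matching coefficients of g against c_0 f + c_1 Df + … from the top degree down determines the c_i
solution: c_0 = 4, c_1 = 1, c_2 = 0, c_3 = -1


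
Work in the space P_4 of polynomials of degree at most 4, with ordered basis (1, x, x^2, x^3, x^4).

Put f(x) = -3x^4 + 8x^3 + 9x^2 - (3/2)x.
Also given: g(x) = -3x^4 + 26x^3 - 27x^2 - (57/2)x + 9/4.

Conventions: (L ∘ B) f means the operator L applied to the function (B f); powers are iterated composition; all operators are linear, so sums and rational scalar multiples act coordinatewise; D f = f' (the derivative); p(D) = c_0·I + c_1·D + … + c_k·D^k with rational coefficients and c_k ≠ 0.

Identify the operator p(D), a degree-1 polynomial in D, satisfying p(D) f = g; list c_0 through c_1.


c_0 = 1, c_1 = -3/2

D^0 f = -3x^4 + 8x^3 + 9x^2 - (3/2)x
D^1 f = -12x^3 + 24x^2 + 18x - 3/2
matching coefficients of g against c_0 f + c_1 Df + … from the top degree down determines the c_i
solution: c_0 = 1, c_1 = -3/2


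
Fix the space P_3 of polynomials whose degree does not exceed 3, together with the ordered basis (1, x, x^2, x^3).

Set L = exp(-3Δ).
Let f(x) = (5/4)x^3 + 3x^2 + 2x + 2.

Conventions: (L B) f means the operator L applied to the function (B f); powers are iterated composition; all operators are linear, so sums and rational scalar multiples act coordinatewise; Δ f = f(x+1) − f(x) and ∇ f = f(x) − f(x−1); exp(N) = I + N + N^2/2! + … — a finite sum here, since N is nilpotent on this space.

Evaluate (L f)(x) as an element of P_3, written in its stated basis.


order-1 term: -(45/4)x^2 - (117/4)x - 75/4
order-2 term: (135/4)x + 243/4
order-3 term: -135/4
the series for exp(-3Δ) f terminates at order 3
exp(-3Δ) f = (5/4)x^3 - (33/4)x^2 + (13/2)x + 41/4

the image equals g(x) = (5/4)x^3 - (33/4)x^2 + (13/2)x + 41/4


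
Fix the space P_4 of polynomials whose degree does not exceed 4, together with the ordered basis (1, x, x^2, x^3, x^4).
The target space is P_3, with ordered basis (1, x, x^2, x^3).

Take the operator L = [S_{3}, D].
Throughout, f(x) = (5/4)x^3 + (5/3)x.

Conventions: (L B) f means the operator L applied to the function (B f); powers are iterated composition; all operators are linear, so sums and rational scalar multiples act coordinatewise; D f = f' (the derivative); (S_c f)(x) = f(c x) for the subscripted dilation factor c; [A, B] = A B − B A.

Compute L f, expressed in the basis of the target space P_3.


D f = (15/4)x^2 + 5/3
S_{3} D f = (135/4)x^2 + 5/3
S_{3} f = (135/4)x^3 + 5x
D S_{3} f = (405/4)x^2 + 5
[S_{3}, D] f = -(135/2)x^2 - 10/3

the result is g(x) = -(135/2)x^2 - 10/3


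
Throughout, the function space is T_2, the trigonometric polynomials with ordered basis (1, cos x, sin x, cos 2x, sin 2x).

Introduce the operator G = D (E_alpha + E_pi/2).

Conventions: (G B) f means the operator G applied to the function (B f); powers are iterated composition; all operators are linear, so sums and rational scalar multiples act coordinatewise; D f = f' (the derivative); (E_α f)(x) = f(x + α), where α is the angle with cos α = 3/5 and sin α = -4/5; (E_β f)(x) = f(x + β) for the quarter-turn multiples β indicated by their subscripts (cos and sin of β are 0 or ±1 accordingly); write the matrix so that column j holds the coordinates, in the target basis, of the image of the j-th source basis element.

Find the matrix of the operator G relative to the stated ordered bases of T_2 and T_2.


image of 1: 0
image of cos x: -(1/5)cos x - (3/5)sin x
image of sin x: (3/5)cos x - (1/5)sin x
image of cos 2x: (48/25)cos 2x + (64/25)sin 2x
image of sin 2x: -(64/25)cos 2x + (48/25)sin 2x
each image's coordinates form column j of the matrix

the matrix is [[0, 0, 0, 0, 0]; [0, -1/5, 3/5, 0, 0]; [0, -3/5, -1/5, 0, 0]; [0, 0, 0, 48/25, -64/25]; [0, 0, 0, 64/25, 48/25]] (rows listed top to bottom)


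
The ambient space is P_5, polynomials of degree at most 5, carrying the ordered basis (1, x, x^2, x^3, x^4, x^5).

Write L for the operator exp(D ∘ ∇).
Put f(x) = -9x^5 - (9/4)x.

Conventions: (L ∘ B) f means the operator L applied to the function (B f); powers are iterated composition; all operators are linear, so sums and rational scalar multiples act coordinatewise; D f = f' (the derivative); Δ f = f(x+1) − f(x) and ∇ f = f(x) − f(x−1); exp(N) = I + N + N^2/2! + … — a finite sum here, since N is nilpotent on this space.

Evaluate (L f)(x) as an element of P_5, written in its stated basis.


order-1 term: -180x^3 + 270x^2 - 180x + 45
order-2 term: -540x + 540
the series for exp(D ∘ ∇) f terminates at order 2
exp(D ∘ ∇) f = -9x^5 - 180x^3 + 270x^2 - (2889/4)x + 585

the result is g(x) = -9x^5 - 180x^3 + 270x^2 - (2889/4)x + 585


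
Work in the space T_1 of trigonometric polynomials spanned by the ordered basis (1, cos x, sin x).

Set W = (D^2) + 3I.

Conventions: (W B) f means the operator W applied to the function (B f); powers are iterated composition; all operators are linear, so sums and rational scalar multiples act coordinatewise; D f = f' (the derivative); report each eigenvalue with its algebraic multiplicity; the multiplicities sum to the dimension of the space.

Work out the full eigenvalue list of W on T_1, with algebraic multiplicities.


image of 1: 3
image of cos x: 2cos x
image of sin x: 2sin x
the matrix is diagonal; its diagonal is (3, 2, 2)
for a triangular matrix the eigenvalues are the diagonal entries, with algebraic multiplicity their repetition count

λ = 2 (multiplicity 2), λ = 3 (multiplicity 1)


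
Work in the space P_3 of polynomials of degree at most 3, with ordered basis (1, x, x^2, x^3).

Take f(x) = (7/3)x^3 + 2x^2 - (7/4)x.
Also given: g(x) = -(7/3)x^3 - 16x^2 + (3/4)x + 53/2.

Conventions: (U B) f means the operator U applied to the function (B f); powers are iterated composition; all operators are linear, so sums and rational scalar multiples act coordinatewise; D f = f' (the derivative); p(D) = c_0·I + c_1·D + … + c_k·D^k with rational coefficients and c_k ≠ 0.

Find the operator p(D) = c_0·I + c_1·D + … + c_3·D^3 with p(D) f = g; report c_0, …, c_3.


c_0 = -1, c_1 = -2, c_2 = 1/2, c_3 = 3/2

D^0 f = (7/3)x^3 + 2x^2 - (7/4)x
D^1 f = 7x^2 + 4x - 7/4
D^2 f = 14x + 4
D^3 f = 14
matching coefficients of g against c_0 f + c_1 Df + … from the top degree down determines the c_i
solution: c_0 = -1, c_1 = -2, c_2 = 1/2, c_3 = 3/2


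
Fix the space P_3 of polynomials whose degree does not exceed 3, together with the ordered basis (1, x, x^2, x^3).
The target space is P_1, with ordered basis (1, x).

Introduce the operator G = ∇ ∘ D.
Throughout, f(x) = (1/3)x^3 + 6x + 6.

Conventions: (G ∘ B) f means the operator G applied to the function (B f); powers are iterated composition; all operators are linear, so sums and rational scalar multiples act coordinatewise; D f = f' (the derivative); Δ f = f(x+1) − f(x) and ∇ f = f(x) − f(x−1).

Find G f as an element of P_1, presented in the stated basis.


the image equals g(x) = 2x - 1

D f = x^2 + 6
∇ D f = 2x - 1


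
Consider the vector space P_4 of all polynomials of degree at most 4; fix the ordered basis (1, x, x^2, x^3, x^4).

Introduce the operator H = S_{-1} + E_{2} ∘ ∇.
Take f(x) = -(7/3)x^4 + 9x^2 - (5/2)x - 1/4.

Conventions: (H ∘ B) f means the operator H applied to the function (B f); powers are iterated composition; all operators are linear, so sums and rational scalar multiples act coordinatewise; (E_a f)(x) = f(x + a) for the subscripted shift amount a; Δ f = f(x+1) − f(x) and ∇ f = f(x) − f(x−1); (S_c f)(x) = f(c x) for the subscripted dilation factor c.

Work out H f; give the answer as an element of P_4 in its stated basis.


g(x) = -(7/3)x^4 - (28/3)x^3 - 33x^2 - (269/6)x - 43/4

S_{-1} f = -(7/3)x^4 + 9x^2 + (5/2)x - 1/4
∇ f = -(28/3)x^3 + 14x^2 + (26/3)x - 55/6
E_{2} ∇ f = -(28/3)x^3 - 42x^2 - (142/3)x - 21/2
(S_{-1} + E_{2} ∘ ∇) f = -(7/3)x^4 - (28/3)x^3 - 33x^2 - (269/6)x - 43/4


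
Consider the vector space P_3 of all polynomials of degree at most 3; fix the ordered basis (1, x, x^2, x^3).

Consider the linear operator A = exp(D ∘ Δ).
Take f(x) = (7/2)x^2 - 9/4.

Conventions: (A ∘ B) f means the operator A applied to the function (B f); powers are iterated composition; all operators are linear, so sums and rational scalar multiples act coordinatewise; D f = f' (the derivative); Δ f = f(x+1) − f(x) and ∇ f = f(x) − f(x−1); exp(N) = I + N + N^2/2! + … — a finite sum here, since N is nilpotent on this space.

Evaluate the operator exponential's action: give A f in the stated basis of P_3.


order-1 term: 7
the series for exp(D ∘ Δ) f terminates at order 1
exp(D ∘ Δ) f = (7/2)x^2 + 19/4

g(x) = (7/2)x^2 + 19/4


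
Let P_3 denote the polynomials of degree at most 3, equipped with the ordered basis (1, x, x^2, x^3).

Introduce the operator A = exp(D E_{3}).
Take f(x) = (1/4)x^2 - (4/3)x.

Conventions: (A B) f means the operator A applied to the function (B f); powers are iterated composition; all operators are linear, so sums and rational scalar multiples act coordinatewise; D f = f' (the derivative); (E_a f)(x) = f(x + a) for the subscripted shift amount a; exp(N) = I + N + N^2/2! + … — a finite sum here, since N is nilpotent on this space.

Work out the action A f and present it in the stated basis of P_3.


the image equals g(x) = (1/4)x^2 - (5/6)x + 5/12

order-1 term: (1/2)x + 1/6
order-2 term: 1/4
the series for exp(D E_{3}) f terminates at order 2
exp(D E_{3}) f = (1/4)x^2 - (5/6)x + 5/12


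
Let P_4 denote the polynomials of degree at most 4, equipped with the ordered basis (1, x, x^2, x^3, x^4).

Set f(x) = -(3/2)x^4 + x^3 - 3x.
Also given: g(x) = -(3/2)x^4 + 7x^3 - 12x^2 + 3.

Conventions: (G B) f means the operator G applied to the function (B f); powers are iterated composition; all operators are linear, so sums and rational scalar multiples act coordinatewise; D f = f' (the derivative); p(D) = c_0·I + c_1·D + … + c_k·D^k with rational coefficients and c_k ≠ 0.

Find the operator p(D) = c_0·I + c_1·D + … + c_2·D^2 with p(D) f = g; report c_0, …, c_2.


p(D) = I − D + (1/2)·D^2, i.e. c_0 = 1, c_1 = -1, c_2 = 1/2

D^0 f = -(3/2)x^4 + x^3 - 3x
D^1 f = -6x^3 + 3x^2 - 3
D^2 f = -18x^2 + 6x
matching coefficients of g against c_0 f + c_1 Df + … from the top degree down determines the c_i
solution: c_0 = 1, c_1 = -1, c_2 = 1/2


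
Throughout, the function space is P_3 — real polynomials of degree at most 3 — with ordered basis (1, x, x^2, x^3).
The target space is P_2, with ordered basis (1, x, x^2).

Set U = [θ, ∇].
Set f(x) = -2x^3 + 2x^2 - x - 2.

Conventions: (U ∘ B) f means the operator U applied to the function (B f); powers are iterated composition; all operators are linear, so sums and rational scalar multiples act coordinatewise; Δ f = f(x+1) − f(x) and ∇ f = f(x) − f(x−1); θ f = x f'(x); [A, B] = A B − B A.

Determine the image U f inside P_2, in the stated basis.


g(x) = 6x^2 - 16x + 11

∇ f = -6x^2 + 10x - 5
θ ∇ f = -12x^2 + 10x
θ f = -6x^3 + 4x^2 - x
∇ θ f = -18x^2 + 26x - 11
[θ, ∇] f = 6x^2 - 16x + 11


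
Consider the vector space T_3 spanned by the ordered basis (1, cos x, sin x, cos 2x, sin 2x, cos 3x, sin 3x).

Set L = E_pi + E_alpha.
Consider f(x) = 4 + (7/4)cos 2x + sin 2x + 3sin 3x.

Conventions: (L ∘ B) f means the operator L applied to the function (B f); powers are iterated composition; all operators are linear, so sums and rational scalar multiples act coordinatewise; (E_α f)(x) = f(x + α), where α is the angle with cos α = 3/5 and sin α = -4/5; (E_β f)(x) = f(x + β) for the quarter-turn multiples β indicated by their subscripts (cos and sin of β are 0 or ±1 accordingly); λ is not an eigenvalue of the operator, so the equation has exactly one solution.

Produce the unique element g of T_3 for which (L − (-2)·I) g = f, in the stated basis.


g(x) = 1 + (11/16)cos 2x + (1/8)sin 2x + (33/4)cos 3x + (3/2)sin 3x

write g with unknown coordinates in the stated basis and equate coefficients in (L − (-2)·I) g = f
solving from the highest basis element down gives g = 1 + (11/16)cos 2x + (1/8)sin 2x + (33/4)cos 3x + (3/2)sin 3x
check: L g = 2 + (3/8)cos 2x + (3/4)sin 2x - (33/2)cos 3x
so L g − (-2)·g = 4 + (7/4)cos 2x + sin 2x + 3sin 3x = f ✓


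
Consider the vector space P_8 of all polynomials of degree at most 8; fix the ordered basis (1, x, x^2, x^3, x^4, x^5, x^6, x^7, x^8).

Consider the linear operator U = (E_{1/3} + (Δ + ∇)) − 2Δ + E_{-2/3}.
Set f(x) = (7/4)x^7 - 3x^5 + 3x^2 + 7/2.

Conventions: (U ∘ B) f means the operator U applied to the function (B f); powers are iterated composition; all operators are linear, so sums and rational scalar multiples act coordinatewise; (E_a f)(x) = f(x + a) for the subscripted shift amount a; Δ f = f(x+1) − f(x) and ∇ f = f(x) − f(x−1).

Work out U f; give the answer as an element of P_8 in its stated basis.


the result is g(x) = (7/2)x^7 - (49/12)x^6 - (709/12)x^5 - (1175/108)x^4 - (21485/324)x^3 + (2945/324)x^2 + (4211/2916)x + 25787/8748

E_{1/3} f = (7/4)x^7 + (49/12)x^6 + (13/12)x^5 - (295/108)x^4 - (835/324)x^3 + (661/324)x^2 + (5341/2916)x + 33433/8748
Δ f = (49/4)x^6 + (147/4)x^5 + (185/4)x^4 + (125/4)x^3 + (27/4)x^2 + (13/4)x + 7/4
∇ f = (49/4)x^6 - (147/4)x^5 + (185/4)x^4 - (125/4)x^3 + (27/4)x^2 + (35/4)x - 17/4
(Δ + ∇) f = (49/2)x^6 + (185/2)x^4 + (27/2)x^2 + 12x - 5/2
(E_{1/3} + (Δ + ∇)) f = (7/4)x^7 + (343/12)x^6 + (13/12)x^5 + (9695/108)x^4 - (835/324)x^3 + (5035/324)x^2 + (40333/2916)x + 11563/8748
Δ f = (49/4)x^6 + (147/4)x^5 + (185/4)x^4 + (125/4)x^3 + (27/4)x^2 + (13/4)x + 7/4
(-2Δ) f = -(49/2)x^6 - (147/2)x^5 - (185/2)x^4 - (125/2)x^3 - (27/2)x^2 - (13/2)x - 7/2
E_{-2/3} f = (7/4)x^7 - (49/6)x^6 + (40/3)x^5 - (220/27)x^4 - (100/81)x^3 + (571/81)x^2 - (4292/729)x + 22421/4374
((E_{1/3} + (Δ + ∇)) − 2Δ + E_{-2/3}) f = (7/2)x^7 - (49/12)x^6 - (709/12)x^5 - (1175/108)x^4 - (21485/324)x^3 + (2945/324)x^2 + (4211/2916)x + 25787/8748


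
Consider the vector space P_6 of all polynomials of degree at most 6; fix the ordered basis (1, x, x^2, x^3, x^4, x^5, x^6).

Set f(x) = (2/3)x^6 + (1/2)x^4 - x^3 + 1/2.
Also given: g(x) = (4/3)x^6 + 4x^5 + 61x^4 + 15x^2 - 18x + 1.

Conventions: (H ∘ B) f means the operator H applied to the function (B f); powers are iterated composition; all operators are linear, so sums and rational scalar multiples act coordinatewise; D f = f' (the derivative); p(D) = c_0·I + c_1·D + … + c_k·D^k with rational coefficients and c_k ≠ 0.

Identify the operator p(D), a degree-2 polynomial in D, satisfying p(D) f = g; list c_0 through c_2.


c_0 = 2, c_1 = 1, c_2 = 3

D^0 f = (2/3)x^6 + (1/2)x^4 - x^3 + 1/2
D^1 f = 4x^5 + 2x^3 - 3x^2
D^2 f = 20x^4 + 6x^2 - 6x
matching coefficients of g against c_0 f + c_1 Df + … from the top degree down determines the c_i
solution: c_0 = 2, c_1 = 1, c_2 = 3


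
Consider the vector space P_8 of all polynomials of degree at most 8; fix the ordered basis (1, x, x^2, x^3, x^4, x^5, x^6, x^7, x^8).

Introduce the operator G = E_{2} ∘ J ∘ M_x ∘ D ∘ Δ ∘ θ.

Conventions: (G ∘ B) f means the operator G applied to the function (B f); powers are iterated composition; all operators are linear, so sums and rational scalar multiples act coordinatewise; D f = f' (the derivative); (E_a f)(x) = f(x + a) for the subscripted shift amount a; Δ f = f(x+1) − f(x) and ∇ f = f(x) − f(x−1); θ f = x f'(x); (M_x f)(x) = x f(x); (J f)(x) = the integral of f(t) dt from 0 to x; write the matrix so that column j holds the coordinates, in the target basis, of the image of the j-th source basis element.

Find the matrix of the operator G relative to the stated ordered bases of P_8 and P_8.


the matrix is [[0, 0, 8, 66, 352, 4670/3, 6216, 23310, 83840]; [0, 0, 8, 90, 608, 3250, 15192, 65170, 263552]; [0, 0, 2, 81/2, 392, 5425/2, 15498, 156653/2, 363808]; [0, 0, 0, 6, 112, 3400/3, 8460, 52528, 865088/3]; [0, 0, 0, 0, 12, 475/2, 2610, 85015/4, 143696]; [0, 0, 0, 0, 0, 20, 432, 5194, 46144]; [0, 0, 0, 0, 0, 0, 30, 1421/2, 28000/3]; [0, 0, 0, 0, 0, 0, 0, 42, 1088]; [0, 0, 0, 0, 0, 0, 0, 0, 56]] (rows listed top to bottom)

image of 1: 0
image of x: 0
image of x^2: 2x^2 + 8x + 8
image of x^3: 6x^3 + (81/2)x^2 + 90x + 66
image of x^4: 12x^4 + 112x^3 + 392x^2 + 608x + 352
image of x^5: 20x^5 + (475/2)x^4 + (3400/3)x^3 + (5425/2)x^2 + 3250x + 4670/3
image of x^6: 30x^6 + 432x^5 + 2610x^4 + 8460x^3 + 15498x^2 + 15192x + 6216
image of x^7: 42x^7 + (1421/2)x^6 + 5194x^5 + (85015/4)x^4 + 52528x^3 + (156653/2)x^2 + 65170x + 23310
image of x^8: 56x^8 + 1088x^7 + (28000/3)x^6 + 46144x^5 + 143696x^4 + (865088/3)x^3 + 363808x^2 + 263552x + 83840
each image's coordinates form column j of the matrix


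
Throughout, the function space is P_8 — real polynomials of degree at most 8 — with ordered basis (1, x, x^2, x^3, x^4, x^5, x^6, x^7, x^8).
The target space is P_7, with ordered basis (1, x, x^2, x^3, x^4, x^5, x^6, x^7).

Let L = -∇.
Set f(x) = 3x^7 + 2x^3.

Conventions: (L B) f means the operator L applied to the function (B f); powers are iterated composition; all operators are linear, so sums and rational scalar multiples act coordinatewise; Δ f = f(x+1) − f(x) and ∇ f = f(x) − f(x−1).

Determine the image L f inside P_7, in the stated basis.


the result is g(x) = -21x^6 + 63x^5 - 105x^4 + 105x^3 - 69x^2 + 27x - 5

∇ f = 21x^6 - 63x^5 + 105x^4 - 105x^3 + 69x^2 - 27x + 5
(-∇) f = -21x^6 + 63x^5 - 105x^4 + 105x^3 - 69x^2 + 27x - 5


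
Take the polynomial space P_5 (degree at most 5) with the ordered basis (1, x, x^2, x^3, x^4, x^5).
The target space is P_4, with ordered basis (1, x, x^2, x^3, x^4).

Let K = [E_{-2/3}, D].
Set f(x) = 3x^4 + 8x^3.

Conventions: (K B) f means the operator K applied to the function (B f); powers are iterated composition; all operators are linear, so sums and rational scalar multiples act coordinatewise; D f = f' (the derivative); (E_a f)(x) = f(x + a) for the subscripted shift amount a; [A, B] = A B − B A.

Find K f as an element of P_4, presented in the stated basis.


D f = 12x^3 + 24x^2
E_{-2/3} D f = 12x^3 - 16x + 64/9
E_{-2/3} f = 3x^4 - 8x^2 + (64/9)x - 16/9
D E_{-2/3} f = 12x^3 - 16x + 64/9
[E_{-2/3}, D] f = 0

the image equals g(x) = 0


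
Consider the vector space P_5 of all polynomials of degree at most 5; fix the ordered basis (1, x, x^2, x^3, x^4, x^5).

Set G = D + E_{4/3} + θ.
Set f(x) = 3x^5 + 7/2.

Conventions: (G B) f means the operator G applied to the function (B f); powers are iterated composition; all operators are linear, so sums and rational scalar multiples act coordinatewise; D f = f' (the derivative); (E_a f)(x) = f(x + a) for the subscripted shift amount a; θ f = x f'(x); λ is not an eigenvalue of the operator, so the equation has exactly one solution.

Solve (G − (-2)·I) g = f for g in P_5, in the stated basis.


the result is g(x) = (3/8)x^5 - (5/8)x^4 - (5/36)x^3 - (1/4)x^2 + (103/216)x + 6913/5832

write g with unknown coordinates in the stated basis and equate coefficients in (G − (-2)·I) g = f
solving from the highest basis element down gives g = (3/8)x^5 - (5/8)x^4 - (5/36)x^3 - (1/4)x^2 + (103/216)x + 6913/5832
check: G g = (9/4)x^5 + (5/4)x^4 + (5/18)x^3 + (1/2)x^2 - (103/108)x + 3293/2916
so G g − (-2)·g = 3x^5 + 7/2 = f ✓


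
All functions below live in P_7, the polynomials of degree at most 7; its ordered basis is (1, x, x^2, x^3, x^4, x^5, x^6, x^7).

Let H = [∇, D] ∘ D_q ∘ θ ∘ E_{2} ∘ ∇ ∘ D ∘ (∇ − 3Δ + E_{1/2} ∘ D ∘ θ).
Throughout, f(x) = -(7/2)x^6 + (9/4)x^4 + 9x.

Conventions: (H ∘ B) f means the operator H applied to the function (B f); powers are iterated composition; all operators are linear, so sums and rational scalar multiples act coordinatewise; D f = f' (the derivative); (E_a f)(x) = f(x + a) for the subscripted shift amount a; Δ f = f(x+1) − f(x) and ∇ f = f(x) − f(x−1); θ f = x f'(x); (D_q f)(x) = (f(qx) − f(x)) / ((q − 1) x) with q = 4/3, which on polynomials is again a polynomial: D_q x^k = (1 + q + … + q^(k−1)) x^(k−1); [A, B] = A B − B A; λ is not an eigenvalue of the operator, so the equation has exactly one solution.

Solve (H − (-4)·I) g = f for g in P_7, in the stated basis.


g(x) = -(7/8)x^6 + (9/16)x^4 + (9/4)x

write g with unknown coordinates in the stated basis and equate coefficients in (H − (-4)·I) g = f
solving from the highest basis element down gives g = -(7/8)x^6 + (9/16)x^4 + (9/4)x
check: H g = 0
so H g − (-4)·g = -(7/2)x^6 + (9/4)x^4 + 9x = f ✓


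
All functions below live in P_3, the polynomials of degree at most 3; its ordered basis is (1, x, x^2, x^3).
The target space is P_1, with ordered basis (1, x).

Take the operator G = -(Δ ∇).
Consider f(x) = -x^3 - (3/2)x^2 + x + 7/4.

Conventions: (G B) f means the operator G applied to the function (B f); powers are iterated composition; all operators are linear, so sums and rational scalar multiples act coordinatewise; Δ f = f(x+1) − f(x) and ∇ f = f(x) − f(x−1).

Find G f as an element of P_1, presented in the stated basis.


g(x) = 6x + 3

∇ f = -3x^2 + 3/2
Δ ∇ f = -6x - 3
(-(Δ ∇)) f = 6x + 3


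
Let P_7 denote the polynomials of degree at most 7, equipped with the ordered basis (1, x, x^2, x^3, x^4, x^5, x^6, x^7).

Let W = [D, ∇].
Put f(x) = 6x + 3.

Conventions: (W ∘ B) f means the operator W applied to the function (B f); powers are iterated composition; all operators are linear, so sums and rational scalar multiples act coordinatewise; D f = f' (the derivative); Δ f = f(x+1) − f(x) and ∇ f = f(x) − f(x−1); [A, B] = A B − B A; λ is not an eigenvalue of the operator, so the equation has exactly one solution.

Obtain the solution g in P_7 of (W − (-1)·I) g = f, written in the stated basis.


the image equals g(x) = 6x + 3

write g with unknown coordinates in the stated basis and equate coefficients in (W − (-1)·I) g = f
solving from the highest basis element down gives g = 6x + 3
check: W g = 0
so W g − (-1)·g = 6x + 3 = f ✓


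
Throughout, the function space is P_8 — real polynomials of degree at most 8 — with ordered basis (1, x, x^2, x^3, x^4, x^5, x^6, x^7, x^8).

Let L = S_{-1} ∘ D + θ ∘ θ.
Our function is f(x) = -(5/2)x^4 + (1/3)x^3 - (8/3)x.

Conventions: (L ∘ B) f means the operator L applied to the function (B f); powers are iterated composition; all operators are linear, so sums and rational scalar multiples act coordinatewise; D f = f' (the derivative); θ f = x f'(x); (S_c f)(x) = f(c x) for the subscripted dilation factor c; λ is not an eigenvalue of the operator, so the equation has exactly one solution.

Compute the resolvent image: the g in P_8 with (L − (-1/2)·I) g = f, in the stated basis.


write g with unknown coordinates in the stated basis and equate coefficients in (L − (-1/2)·I) g = f
solving from the highest basis element down gives g = -(5/33)x^4 - (6/209)x^3 + (4/209)x^2 - (3296/1881)x + 6592/1881
check: L g = -(80/33)x^4 + (218/627)x^3 - (2/209)x^2 - (3368/1881)x - 3296/1881
so L g − (-1/2)·g = -(5/2)x^4 + (1/3)x^3 - (8/3)x = f ✓

the image equals g(x) = -(5/33)x^4 - (6/209)x^3 + (4/209)x^2 - (3296/1881)x + 6592/1881


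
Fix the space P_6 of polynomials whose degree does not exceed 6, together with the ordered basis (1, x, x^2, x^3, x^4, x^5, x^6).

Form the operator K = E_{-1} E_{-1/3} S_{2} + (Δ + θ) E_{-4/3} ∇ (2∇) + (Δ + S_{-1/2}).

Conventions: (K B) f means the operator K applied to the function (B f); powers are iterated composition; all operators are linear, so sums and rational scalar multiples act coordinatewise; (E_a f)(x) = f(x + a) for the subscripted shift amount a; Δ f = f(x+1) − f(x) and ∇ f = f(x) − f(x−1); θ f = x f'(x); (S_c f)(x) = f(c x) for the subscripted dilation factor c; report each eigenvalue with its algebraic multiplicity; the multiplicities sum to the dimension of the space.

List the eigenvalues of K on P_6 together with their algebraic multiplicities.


image of 1: 2
image of x: (3/2)x - 5/3
image of x^2: (17/4)x^2 - (26/3)x + 73/9
image of x^3: (63/8)x^3 - 29x^2 + (173/3)x - 161/27
image of x^4: (257/16)x^4 - (244/3)x^3 + (674/3)x^2 - (5716/27)x - 2951/81
image of x^5: (1023/32)x^5 - (625/3)x^4 + (6290/9)x^3 - (32090/27)x^2 + (60265/81)x + 72775/243
image of x^6: (4097/64)x^6 - 506x^5 + (5885/3)x^4 - (120260/27)x^3 + (155765/27)x^2 - (189626/81)x - 1055807/729
the matrix is upper triangular; its diagonal is (2, 3/2, 17/4, 63/8, 257/16, 1023/32, 4097/64)
for a triangular matrix the eigenvalues are the diagonal entries, with algebraic multiplicity their repetition count

λ = 3/2 (multiplicity 1), λ = 2 (multiplicity 1), λ = 17/4 (multiplicity 1), λ = 63/8 (multiplicity 1), λ = 257/16 (multiplicity 1), λ = 1023/32 (multiplicity 1), λ = 4097/64 (multiplicity 1)


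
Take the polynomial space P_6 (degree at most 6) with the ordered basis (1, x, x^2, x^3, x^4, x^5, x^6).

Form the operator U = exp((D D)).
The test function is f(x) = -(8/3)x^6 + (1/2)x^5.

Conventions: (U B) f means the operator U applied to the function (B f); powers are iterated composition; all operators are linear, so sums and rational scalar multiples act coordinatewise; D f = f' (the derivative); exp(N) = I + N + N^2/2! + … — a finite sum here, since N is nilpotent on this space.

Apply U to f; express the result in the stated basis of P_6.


order-1 term: -80x^4 + 10x^3
order-2 term: -480x^2 + 30x
order-3 term: -320
the series for exp((D D)) f terminates at order 3
exp((D D)) f = -(8/3)x^6 + (1/2)x^5 - 80x^4 + 10x^3 - 480x^2 + 30x - 320

the result is g(x) = -(8/3)x^6 + (1/2)x^5 - 80x^4 + 10x^3 - 480x^2 + 30x - 320


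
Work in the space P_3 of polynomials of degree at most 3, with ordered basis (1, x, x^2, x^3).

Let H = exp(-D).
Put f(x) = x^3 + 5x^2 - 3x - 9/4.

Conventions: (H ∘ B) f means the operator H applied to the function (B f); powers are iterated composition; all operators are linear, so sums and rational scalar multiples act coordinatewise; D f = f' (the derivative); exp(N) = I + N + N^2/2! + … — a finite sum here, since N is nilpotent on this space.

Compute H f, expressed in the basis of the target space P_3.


order-1 term: -3x^2 - 10x + 3
order-2 term: 3x + 5
order-3 term: -1
the series for exp(-D) f terminates at order 3
exp(-D) f = x^3 + 2x^2 - 10x + 19/4

the result is g(x) = x^3 + 2x^2 - 10x + 19/4


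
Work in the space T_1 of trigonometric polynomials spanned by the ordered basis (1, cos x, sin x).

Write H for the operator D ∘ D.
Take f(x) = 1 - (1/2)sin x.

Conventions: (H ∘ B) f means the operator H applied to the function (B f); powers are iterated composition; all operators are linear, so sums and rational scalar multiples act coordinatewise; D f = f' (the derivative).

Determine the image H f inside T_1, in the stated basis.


D f = -(1/2)cos x
D D f = (1/2)sin x

the result is g(x) = (1/2)sin x


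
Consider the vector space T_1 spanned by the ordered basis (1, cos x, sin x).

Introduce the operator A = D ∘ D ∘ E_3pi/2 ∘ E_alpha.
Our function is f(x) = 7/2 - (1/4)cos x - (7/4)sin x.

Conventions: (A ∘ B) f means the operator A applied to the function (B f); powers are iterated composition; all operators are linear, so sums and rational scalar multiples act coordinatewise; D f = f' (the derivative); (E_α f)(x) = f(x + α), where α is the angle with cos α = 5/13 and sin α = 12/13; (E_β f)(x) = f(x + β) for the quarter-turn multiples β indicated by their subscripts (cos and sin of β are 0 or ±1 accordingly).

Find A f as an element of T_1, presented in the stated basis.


E_alpha f = 7/2 - (89/52)cos x - (23/52)sin x
E_3pi/2 E_alpha f = 7/2 + (23/52)cos x - (89/52)sin x
D (E_3pi/2 ∘ E_alpha) f = -(89/52)cos x - (23/52)sin x
D D (E_3pi/2 ∘ E_alpha) f = -(23/52)cos x + (89/52)sin x

the result is g(x) = -(23/52)cos x + (89/52)sin x


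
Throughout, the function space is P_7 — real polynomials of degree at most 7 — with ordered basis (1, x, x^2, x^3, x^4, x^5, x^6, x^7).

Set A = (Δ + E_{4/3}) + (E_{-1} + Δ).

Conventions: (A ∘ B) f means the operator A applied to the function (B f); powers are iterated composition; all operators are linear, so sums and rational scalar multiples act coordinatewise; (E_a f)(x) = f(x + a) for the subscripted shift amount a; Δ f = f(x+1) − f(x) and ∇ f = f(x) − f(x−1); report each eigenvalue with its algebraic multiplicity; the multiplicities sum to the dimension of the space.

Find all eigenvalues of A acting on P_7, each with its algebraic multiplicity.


λ = 2 (multiplicity 8)

image of 1: 2
image of x: 2x + 7/3
image of x^2: 2x^2 + (14/3)x + 43/9
image of x^3: 2x^3 + 7x^2 + (43/3)x + 91/27
image of x^4: 2x^4 + (28/3)x^3 + (86/3)x^2 + (364/27)x + 499/81
image of x^5: 2x^5 + (35/3)x^4 + (430/9)x^3 + (910/27)x^2 + (2495/81)x + 1267/243
image of x^6: 2x^6 + 14x^5 + (215/3)x^4 + (1820/27)x^3 + (2495/27)x^2 + (2534/81)x + 6283/729
image of x^7: 2x^7 + (49/3)x^6 + (301/3)x^5 + (3185/27)x^4 + (17465/81)x^3 + (8869/81)x^2 + (43981/729)x + 18571/2187
the matrix is upper triangular; its diagonal is (2, 2, 2, 2, 2, 2, 2, 2)
for a triangular matrix the eigenvalues are the diagonal entries, with algebraic multiplicity their repetition count


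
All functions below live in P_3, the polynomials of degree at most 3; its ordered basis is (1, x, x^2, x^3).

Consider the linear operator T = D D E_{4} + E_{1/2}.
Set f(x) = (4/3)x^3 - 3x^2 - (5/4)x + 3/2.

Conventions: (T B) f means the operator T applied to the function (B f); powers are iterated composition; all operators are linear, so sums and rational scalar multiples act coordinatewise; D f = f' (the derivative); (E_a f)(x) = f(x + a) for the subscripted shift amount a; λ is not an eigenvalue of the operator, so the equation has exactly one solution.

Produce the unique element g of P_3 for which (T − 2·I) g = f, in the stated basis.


the result is g(x) = -(4/3)x^3 + x^2 - (27/4)x - 835/24

write g with unknown coordinates in the stated basis and equate coefficients in (T − 2·I) g = f
solving from the highest basis element down gives g = -(4/3)x^3 + x^2 - (27/4)x - 835/24
check: T g = -(4/3)x^3 - x^2 - (59/4)x - 817/12
so T g − 2·g = (4/3)x^3 - 3x^2 - (5/4)x + 3/2 = f ✓


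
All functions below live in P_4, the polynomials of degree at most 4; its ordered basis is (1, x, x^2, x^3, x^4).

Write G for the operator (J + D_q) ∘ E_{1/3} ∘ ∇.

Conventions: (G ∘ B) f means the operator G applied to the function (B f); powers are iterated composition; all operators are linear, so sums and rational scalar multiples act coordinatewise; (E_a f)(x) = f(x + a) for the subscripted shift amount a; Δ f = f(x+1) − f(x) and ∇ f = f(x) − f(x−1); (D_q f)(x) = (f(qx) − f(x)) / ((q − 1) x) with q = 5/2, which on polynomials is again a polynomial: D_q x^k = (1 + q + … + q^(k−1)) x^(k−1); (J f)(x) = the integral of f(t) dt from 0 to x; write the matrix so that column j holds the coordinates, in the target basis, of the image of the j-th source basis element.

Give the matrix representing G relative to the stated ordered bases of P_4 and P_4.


image of 1: 0
image of x: x
image of x^2: x^2 - (1/3)x + 2
image of x^3: x^3 - (1/2)x^2 + (65/6)x - 1
image of x^4: x^4 - (2/3)x^3 + (119/3)x^2 - (194/27)x + 4/3
each image's coordinates form column j of the matrix

the matrix is [[0, 0, 2, -1, 4/3]; [0, 1, -1/3, 65/6, -194/27]; [0, 0, 1, -1/2, 119/3]; [0, 0, 0, 1, -2/3]; [0, 0, 0, 0, 1]] (rows listed top to bottom)


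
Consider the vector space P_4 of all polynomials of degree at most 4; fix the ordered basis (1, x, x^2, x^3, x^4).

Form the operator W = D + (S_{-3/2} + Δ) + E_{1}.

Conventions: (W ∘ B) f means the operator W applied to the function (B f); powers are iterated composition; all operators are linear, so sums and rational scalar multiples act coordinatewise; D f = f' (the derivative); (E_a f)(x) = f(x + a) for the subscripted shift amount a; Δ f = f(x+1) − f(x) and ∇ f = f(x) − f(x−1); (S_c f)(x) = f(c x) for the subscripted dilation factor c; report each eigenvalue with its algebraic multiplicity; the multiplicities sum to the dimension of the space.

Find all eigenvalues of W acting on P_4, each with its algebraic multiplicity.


image of 1: 2
image of x: -(1/2)x + 3
image of x^2: (13/4)x^2 + 6x + 2
image of x^3: -(19/8)x^3 + 9x^2 + 6x + 2
image of x^4: (97/16)x^4 + 12x^3 + 12x^2 + 8x + 2
the matrix is upper triangular; its diagonal is (2, -1/2, 13/4, -19/8, 97/16)
for a triangular matrix the eigenvalues are the diagonal entries, with algebraic multiplicity their repetition count

λ = -19/8 (multiplicity 1), λ = -1/2 (multiplicity 1), λ = 2 (multiplicity 1), λ = 13/4 (multiplicity 1), λ = 97/16 (multiplicity 1)
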